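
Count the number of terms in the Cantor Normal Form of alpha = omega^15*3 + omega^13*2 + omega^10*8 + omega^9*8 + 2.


CNF: omega^15*3 + omega^13*2 + omega^10*8 + omega^9*8 + 2
Count the summands separated by '+':
  term 1: omega^15*3
  term 2: omega^13*2
  term 3: omega^10*8
  term 4: omega^9*8
  term 5: 2
Total terms = 5

5


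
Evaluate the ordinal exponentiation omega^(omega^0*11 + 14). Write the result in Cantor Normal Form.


omega^(omega^0*11 + 14):
omega^0 = 1, so the exponent is 11 + 14 = 25 (finite ordinal addition).
Result = omega^25, already a single CNF term.

omega^25


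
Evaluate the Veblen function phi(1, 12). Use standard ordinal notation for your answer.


phi(1, 12):
phi(1, beta) = epsilon_beta (the beta-th epsilon number).
phi(1, 12) = epsilon_12

epsilon_12


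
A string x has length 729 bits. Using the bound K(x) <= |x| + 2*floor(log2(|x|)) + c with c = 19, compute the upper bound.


floor(log2(729)) = 9
2 * 9 = 18
K(x) <= 729 + 18 + 19 = 766

766


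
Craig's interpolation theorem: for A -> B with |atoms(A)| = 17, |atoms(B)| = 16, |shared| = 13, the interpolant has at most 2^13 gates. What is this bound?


Shared atoms = 13
Craig interpolant size bound = 2^13
= 8192

8192


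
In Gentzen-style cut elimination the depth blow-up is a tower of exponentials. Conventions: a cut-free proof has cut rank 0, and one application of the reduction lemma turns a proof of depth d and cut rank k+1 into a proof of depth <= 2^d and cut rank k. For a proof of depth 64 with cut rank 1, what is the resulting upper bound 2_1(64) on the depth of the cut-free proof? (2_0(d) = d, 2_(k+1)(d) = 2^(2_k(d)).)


Each rank reduction sends depth d to at most 2^d; cut rank r needs r reductions.
2_0(64) = 64
2_1(64) = 2^64 = 18446744073709551616
Cut-free depth bound = 18446744073709551616

18446744073709551616


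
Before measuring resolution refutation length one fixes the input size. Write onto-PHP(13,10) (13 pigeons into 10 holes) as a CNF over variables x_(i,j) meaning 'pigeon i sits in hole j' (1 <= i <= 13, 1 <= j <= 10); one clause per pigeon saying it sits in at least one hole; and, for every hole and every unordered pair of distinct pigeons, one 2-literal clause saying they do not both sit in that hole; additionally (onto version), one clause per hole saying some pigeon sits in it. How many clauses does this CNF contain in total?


onto-PHP(13,10): 13 pigeons, 10 holes, 13*10 = 130 variables.
- pigeon clauses: one per pigeon -> 13 clauses
- hole clauses: 10 holes * C(13,2) = 10 * 78 -> 780 clauses
- onto clauses: one per hole -> 10 clauses
Total clauses = 13 + 780 + 10 = 803

803


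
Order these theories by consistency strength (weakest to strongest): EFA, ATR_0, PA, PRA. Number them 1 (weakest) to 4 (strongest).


Ordering by consistency strength:
1. EFA
2. PRA
3. PA
4. ATR_0


EFA=1, ATR_0=4, PA=3, PRA=2


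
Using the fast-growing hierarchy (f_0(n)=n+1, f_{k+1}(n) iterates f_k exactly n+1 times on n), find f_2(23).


f_2(23) = f_1^24(23)
f_1(m) = 2m + 1.
Iterating: f_1^k(n) = 2^k*(n+1) - 1.
f_2(23) = 2^24*(23+1) - 1 = 16777216*24 - 1 = 402653183

402653183


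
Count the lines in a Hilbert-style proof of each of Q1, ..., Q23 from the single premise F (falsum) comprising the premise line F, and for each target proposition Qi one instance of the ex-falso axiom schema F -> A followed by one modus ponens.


Ex falso, line by line:
- 1 premise line (F)
- 23 targets, each needing 1 axiom instance (F -> Qi) + 1 MP = 2 lines: 2 * 23 = 46
Total = 1 + 46 = 47 lines.

47


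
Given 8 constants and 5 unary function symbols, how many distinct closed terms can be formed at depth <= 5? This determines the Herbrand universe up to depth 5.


Herbrand terms by depth:
Depth 0: 8 constants
Depth 1: 40 new terms (running total: 48)
Depth 2: 200 new terms (running total: 248)
Depth 3: 1000 new terms (running total: 1248)
Depth 4: 5000 new terms (running total: 6248)
Depth 5: 25000 new terms (running total: 31248)
Total distinct ground terms = 31248

31248


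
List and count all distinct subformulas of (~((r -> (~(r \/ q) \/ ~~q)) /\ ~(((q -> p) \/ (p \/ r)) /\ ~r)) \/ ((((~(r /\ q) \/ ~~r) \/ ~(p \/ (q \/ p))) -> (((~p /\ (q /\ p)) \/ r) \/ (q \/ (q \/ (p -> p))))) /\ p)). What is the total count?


Formula: (~((r -> (~(r \/ q) \/ ~~q)) /\ ~(((q -> p) \/ (p \/ r)) /\ ~r)) \/ ((((~(r /\ q) \/ ~~r) \/ ~(p \/ (q \/ p))) -> (((~p /\ (q /\ p)) \/ r) \/ (q \/ (q \/ (p -> p))))) /\ p))
Subformulas found:
  1. r
  2. p
  3. q
  4. ~p
  5. ~r
  6. ~q
  7. ~~r
  8. ~~q
  9. (q /\ p)
  10. (q \/ p)
  11. (q -> p)
  12. (p -> p)
  13. (r /\ q)
  14. (r \/ q)
  15. (p \/ r)
  16. ~(r /\ q)
  17. ~(r \/ q)
  18. (p \/ (q \/ p))
  19. (q \/ (p -> p))
  20. ~(p \/ (q \/ p))
  21. (~p /\ (q /\ p))
  22. (~(r \/ q) \/ ~~q)
  23. (~(r /\ q) \/ ~~r)
  24. ((q -> p) \/ (p \/ r))
  25. (q \/ (q \/ (p -> p)))
  26. ((~p /\ (q /\ p)) \/ r)
  27. (r -> (~(r \/ q) \/ ~~q))
  28. (((q -> p) \/ (p \/ r)) /\ ~r)
  29. ~(((q -> p) \/ (p \/ r)) /\ ~r)
  30. ((~(r /\ q) \/ ~~r) \/ ~(p \/ (q \/ p)))
  31. (((~p /\ (q /\ p)) \/ r) \/ (q \/ (q \/ (p -> p))))
  32. ((r -> (~(r \/ q) \/ ~~q)) /\ ~(((q -> p) \/ (p \/ r)) /\ ~r))
  33. ~((r -> (~(r \/ q) \/ ~~q)) /\ ~(((q -> p) \/ (p \/ r)) /\ ~r))
  34. (((~(r /\ q) \/ ~~r) \/ ~(p \/ (q \/ p))) -> (((~p /\ (q /\ p)) \/ r) \/ (q \/ (q \/ (p -> p)))))
  35. ((((~(r /\ q) \/ ~~r) \/ ~(p \/ (q \/ p))) -> (((~p /\ (q /\ p)) \/ r) \/ (q \/ (q \/ (p -> p))))) /\ p)
  36. (~((r -> (~(r \/ q) \/ ~~q)) /\ ~(((q -> p) \/ (p \/ r)) /\ ~r)) \/ ((((~(r /\ q) \/ ~~r) \/ ~(p \/ (q \/ p))) -> (((~p /\ (q /\ p)) \/ r) \/ (q \/ (q \/ (p -> p))))) /\ p))
Total distinct subformulas = 36

36


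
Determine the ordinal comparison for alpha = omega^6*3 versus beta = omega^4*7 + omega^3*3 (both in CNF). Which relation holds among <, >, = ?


Compare term by term from highest exponent:
alpha = omega^6*3
beta = omega^4*7 + omega^3*3
Term 1: alpha has omega^6*3, beta has omega^4*7
Term 2: alpha has omega^0*0, beta has omega^3*3
Result: alpha > beta

alpha > beta


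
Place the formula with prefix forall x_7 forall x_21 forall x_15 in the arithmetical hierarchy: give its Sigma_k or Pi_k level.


Leading quantifier is forall, so the class is Pi.
Number of quantifier blocks = alternations + 1 = 0 + 1 = 1.
Classification: Pi_1

Pi_1


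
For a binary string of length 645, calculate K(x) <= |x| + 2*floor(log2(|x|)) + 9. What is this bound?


floor(log2(645)) = 9
2 * 9 = 18
K(x) <= 645 + 18 + 9 = 672

672


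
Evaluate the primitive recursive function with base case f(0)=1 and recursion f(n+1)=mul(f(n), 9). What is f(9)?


f(0) = 1
f(1) = mul(f(0), 9) = mul(1, 9) = 9
f(2) = mul(f(1), 9) = mul(9, 9) = 81
f(3) = mul(f(2), 9) = mul(81, 9) = 729
f(4) = mul(f(3), 9) = mul(729, 9) = 6561
f(5) = mul(f(4), 9) = mul(6561, 9) = 59049
f(6) = mul(f(5), 9) = mul(59049, 9) = 531441
f(7) = mul(f(6), 9) = mul(531441, 9) = 4782969
f(8) = mul(f(7), 9) = mul(4782969, 9) = 43046721
f(9) = mul(f(8), 9) = mul(43046721, 9) = 387420489


387420489


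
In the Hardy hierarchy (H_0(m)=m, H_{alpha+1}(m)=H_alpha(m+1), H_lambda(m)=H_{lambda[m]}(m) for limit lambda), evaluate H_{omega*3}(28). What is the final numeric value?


H_{omega*3}(28):
For the Hardy hierarchy, H_{omega*k}(n) = 2^k * n.
2^3 = 8.
8 * 28 = 224

224


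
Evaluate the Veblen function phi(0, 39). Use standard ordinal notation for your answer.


phi(0, 39):
phi(0, beta) = omega^beta by definition.
phi(0, 39) = omega^39

omega^39


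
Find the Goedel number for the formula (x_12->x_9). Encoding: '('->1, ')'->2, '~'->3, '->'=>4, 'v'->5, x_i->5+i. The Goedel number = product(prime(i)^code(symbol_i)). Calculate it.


Formula: (x_12->x_9)
Symbol codes: [1, 17, 4, 14, 2]
Primes: [2, 3, 5, 7, 11]
p_1^1 = 2^1 = 2
p_2^17 = 3^17 = 129140163
p_3^4 = 5^4 = 625
p_4^14 = 7^14 = 678223072849
p_5^2 = 11^2 = 121
Product = 13247358024434711076033750

13247358024434711076033750


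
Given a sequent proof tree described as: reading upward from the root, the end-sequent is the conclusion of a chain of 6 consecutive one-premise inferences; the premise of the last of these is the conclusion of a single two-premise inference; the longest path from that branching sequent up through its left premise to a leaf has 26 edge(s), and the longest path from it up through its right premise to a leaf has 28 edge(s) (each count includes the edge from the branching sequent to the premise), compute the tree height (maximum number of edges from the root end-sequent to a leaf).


Longest path through the left premise: 26 edges (measured from the branching sequent)
Longest path through the right premise: 28 edges
Height of the subtree rooted at the branching sequent: max(26, 28) = 28
The branching sequent sits 6 edges above the root (the chain of one-premise inferences), so height = 28 + 6 = 34

34


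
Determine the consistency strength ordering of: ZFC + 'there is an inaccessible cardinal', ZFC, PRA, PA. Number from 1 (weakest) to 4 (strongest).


Ordering by consistency strength:
1. PRA
2. PA
3. ZFC
4. ZFC + 'there is an inaccessible cardinal'


ZFC + 'there is an inaccessible cardinal'=4, ZFC=3, PRA=1, PA=2


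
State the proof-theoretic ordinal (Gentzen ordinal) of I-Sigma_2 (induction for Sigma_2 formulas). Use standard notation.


The proof-theoretic ordinal of I-Sigma_2 (induction for Sigma_2 formulas) is a standard result in ordinal analysis.
This ordinal is the supremum of order types of primitive recursive well-orderings
that the theory can prove to be well-ordered.
For I-Sigma_2 (induction for Sigma_2 formulas), the proof-theoretic ordinal is omega^(omega^omega).

omega^(omega^omega)


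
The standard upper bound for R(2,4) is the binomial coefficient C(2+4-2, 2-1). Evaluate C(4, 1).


R(2,4) <= C(2+4-2, 2-1) = C(4, 1)
C(4, 1) = 4! / (1! * 3!)
= 4

4


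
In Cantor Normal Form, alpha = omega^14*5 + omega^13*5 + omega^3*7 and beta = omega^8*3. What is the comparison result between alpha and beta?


Compare term by term from highest exponent:
alpha = omega^14*5 + omega^13*5 + omega^3*7
beta = omega^8*3
Term 1: alpha has omega^14*5, beta has omega^8*3
Term 2: alpha has omega^13*5, beta has omega^0*0
Term 3: alpha has omega^3*7, beta has omega^0*0
Result: alpha > beta

alpha > beta


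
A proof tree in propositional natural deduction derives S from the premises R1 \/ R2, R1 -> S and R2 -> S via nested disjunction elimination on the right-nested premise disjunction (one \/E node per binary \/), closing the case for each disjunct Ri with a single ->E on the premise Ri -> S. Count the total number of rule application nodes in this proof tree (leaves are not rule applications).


The premise R1 \/ R2 contains 2 disjuncts, hence 1 binary \/ connectives.
- Each binary \/ is eliminated once: 1 \/E nodes.
- Each of the 2 cases Ri derives S by one ->E with Ri -> S: 2 ->E nodes.
Total = 1 + 2 = 3

3


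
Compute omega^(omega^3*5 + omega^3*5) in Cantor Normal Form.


omega^(omega^3*5 + omega^3*5):
Both terms of the exponent have the same exponent 3, so they merge: omega^3*5 + omega^3*5 = omega^3*(5+5) = omega^3*10.
omega raised to a CNF ordinal is a single CNF term: Result = omega^(omega^3*10)

omega^(omega^3*10)


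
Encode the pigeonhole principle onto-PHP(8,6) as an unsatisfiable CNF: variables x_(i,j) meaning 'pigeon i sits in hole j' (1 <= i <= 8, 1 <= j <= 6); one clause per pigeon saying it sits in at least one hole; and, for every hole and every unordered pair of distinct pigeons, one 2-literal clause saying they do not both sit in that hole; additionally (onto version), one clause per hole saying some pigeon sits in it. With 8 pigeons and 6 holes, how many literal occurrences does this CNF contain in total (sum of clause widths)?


onto-PHP(8,6): 8 pigeons, 6 holes, 8*6 = 48 variables.
- pigeon clauses: one per pigeon -> 8 clauses of width 6 -> 48 literals
- hole clauses: 6 holes * C(8,2) = 6 * 28 -> 168 clauses of width 2 -> 336 literals
- onto clauses: one per hole -> 6 clauses of width 8 -> 48 literals
Total literal occurrences = 48 + 336 + 48 = 432

432


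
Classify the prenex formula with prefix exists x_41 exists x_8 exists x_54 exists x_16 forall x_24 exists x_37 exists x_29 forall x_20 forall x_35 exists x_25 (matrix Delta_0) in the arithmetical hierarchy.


Leading quantifier is exists, so the class is Sigma.
Number of quantifier blocks = alternations + 1 = 4 + 1 = 5.
Classification: Sigma_5

Sigma_5


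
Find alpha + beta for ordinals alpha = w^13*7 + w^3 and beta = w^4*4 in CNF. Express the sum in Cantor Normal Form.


Ordinal addition (w^13*7 + w^3) + w^4*4:
alpha's leading term has exponent 13 > beta's exponent 4, so it survives.
alpha's tail term has exponent 3 < beta's exponent 4, so it is absorbed by beta.
In ordinal addition, any term followed by a strictly larger-exponent term is absorbed.
Result = w^13*7 + w^4*4

w^13*7 + w^4*4


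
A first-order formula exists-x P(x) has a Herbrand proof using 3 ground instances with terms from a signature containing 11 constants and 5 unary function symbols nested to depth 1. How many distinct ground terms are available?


Herbrand terms by depth:
Depth 0: 11 constants
Depth 1: 55 new terms (running total: 66)
Total distinct ground terms = 66

66


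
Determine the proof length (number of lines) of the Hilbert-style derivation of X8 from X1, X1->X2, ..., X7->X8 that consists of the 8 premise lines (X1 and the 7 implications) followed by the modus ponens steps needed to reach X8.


We have 8 premise lines: X1 and 7 implications.
Each implication is detached once by MP, giving 7 MP lines.
8 premise lines + 7 MP lines = 15 total lines.

15


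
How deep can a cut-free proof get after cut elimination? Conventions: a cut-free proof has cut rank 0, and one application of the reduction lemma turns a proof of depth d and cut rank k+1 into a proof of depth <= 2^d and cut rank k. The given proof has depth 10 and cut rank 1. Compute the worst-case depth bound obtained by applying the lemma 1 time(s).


Each rank reduction sends depth d to at most 2^d; cut rank r needs r reductions.
2_0(10) = 10
2_1(10) = 2^10 = 1024
Cut-free depth bound = 1024

1024


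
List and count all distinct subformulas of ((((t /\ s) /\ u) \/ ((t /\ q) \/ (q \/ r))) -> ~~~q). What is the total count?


Formula: ((((t /\ s) /\ u) \/ ((t /\ q) \/ (q \/ r))) -> ~~~q)
Subformulas found:
  1. q
  2. u
  3. s
  4. r
  5. t
  6. ~q
  7. ~~q
  8. ~~~q
  9. (q \/ r)
  10. (t /\ q)
  11. (t /\ s)
  12. ((t /\ s) /\ u)
  13. ((t /\ q) \/ (q \/ r))
  14. (((t /\ s) /\ u) \/ ((t /\ q) \/ (q \/ r)))
  15. ((((t /\ s) /\ u) \/ ((t /\ q) \/ (q \/ r))) -> ~~~q)
Total distinct subformulas = 15

15


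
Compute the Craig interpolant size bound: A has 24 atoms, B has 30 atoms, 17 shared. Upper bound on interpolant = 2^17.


Shared atoms = 17
Craig interpolant size bound = 2^17
= 131072

131072


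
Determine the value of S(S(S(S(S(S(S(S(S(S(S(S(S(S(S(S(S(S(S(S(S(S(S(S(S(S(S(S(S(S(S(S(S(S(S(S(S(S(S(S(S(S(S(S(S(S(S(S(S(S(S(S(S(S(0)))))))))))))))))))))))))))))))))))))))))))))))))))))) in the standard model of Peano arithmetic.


Counting successors applied to 0:
54 applications of S to 0 = 54

54


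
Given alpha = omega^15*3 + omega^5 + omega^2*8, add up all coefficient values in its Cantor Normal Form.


CNF: omega^15*3 + omega^5 + omega^2*8
Coefficients: 3 + 1 + 8 = 12

12


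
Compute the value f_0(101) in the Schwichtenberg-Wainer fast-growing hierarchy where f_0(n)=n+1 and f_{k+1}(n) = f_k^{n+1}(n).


f_0(101) = 101 + 1 = 102

102


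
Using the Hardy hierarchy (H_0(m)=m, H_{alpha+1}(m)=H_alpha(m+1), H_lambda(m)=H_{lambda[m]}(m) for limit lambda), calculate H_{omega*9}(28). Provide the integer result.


H_{omega*9}(28):
For the Hardy hierarchy, H_{omega*k}(n) = 2^k * n.
2^9 = 512.
512 * 28 = 14336

14336


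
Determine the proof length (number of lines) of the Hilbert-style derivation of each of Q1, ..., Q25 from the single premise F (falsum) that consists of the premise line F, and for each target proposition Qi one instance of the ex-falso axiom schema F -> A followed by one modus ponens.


Ex falso, line by line:
- 1 premise line (F)
- 25 targets, each needing 1 axiom instance (F -> Qi) + 1 MP = 2 lines: 2 * 25 = 50
Total = 1 + 50 = 51 lines.

51


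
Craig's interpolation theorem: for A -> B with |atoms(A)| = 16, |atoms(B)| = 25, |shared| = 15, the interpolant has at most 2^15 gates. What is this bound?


Shared atoms = 15
Craig interpolant size bound = 2^15
= 32768

32768


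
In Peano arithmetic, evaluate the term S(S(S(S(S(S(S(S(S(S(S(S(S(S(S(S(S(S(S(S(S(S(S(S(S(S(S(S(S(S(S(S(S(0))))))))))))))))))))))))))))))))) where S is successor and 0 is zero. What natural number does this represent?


Counting successors applied to 0:
33 applications of S to 0 = 33

33


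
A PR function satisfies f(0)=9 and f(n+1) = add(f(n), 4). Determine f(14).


f(0) = 9
f(1) = add(f(0), 4) = add(9, 4) = 13
f(2) = add(f(1), 4) = add(13, 4) = 17
f(3) = add(f(2), 4) = add(17, 4) = 21
f(4) = add(f(3), 4) = add(21, 4) = 25
f(5) = add(f(4), 4) = add(25, 4) = 29
f(6) = add(f(5), 4) = add(29, 4) = 33
f(7) = add(f(6), 4) = add(33, 4) = 37
f(8) = add(f(7), 4) = add(37, 4) = 41
f(9) = add(f(8), 4) = add(41, 4) = 45
f(10) = add(f(9), 4) = add(45, 4) = 49
f(11) = add(f(10), 4) = add(49, 4) = 53
f(12) = add(f(11), 4) = add(53, 4) = 57
f(13) = add(f(12), 4) = add(57, 4) = 61
f(14) = add(f(13), 4) = add(61, 4) = 65


65


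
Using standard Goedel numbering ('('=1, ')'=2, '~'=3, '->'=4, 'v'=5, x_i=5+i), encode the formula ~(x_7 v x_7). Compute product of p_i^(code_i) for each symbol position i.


Formula: ~(x_7 v x_7)
Symbol codes: [3, 1, 12, 5, 12, 2]
Primes: [2, 3, 5, 7, 11, 13]
p_1^3 = 2^3 = 8
p_2^1 = 3^1 = 3
p_3^12 = 5^12 = 244140625
p_4^5 = 7^5 = 16807
p_5^12 = 11^12 = 3138428376721
p_6^2 = 13^2 = 169
Product = 52232452780991743025390625000

52232452780991743025390625000


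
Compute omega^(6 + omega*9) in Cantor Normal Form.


omega^(6 + omega*9):
In ordinal addition a term is absorbed by a following term of strictly larger exponent: 0 < 1, so 6 + omega*9 = omega*9.
omega raised to a CNF ordinal is a single CNF term: Result = omega^(omega*9)

omega^(omega*9)


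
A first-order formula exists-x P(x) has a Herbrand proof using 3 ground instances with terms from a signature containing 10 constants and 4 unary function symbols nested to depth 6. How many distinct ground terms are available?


Herbrand terms by depth:
Depth 0: 10 constants
Depth 1: 40 new terms (running total: 50)
Depth 2: 160 new terms (running total: 210)
Depth 3: 640 new terms (running total: 850)
Depth 4: 2560 new terms (running total: 3410)
Depth 5: 10240 new terms (running total: 13650)
Depth 6: 40960 new terms (running total: 54610)
Total distinct ground terms = 54610

54610


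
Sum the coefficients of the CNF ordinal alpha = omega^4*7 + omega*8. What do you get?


CNF: omega^4*7 + omega*8
Coefficients: 7 + 8 = 15

15


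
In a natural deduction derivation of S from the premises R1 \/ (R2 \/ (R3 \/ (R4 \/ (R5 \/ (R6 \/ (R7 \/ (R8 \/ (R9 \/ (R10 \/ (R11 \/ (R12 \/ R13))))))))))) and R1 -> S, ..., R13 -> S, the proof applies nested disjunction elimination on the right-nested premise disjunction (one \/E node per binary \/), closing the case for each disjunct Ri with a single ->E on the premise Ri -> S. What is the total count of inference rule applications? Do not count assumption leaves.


The premise R1 \/ (R2 \/ (R3 \/ (R4 \/ (R5 \/ (R6 \/ (R7 \/ (R8 \/ (R9 \/ (R10 \/ (R11 \/ (R12 \/ R13))))))))))) contains 13 disjuncts, hence 12 binary \/ connectives.
- Each binary \/ is eliminated once: 12 \/E nodes.
- Each of the 13 cases Ri derives S by one ->E with Ri -> S: 13 ->E nodes.
Total = 12 + 13 = 25

25


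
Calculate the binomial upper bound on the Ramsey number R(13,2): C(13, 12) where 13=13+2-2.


R(13,2) <= C(13+2-2, 13-1) = C(13, 12)
C(13, 12) = 13! / (12! * 1!)
= 13

13


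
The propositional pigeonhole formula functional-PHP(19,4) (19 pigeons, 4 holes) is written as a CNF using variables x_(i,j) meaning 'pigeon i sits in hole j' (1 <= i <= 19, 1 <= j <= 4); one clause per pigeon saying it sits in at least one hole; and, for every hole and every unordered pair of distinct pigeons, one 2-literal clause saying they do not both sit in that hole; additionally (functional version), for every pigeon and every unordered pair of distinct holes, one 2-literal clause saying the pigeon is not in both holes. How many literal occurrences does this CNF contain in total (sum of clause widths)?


functional-PHP(19,4): 19 pigeons, 4 holes, 19*4 = 76 variables.
- pigeon clauses: one per pigeon -> 19 clauses of width 4 -> 76 literals
- hole clauses: 4 holes * C(19,2) = 4 * 171 -> 684 clauses of width 2 -> 1368 literals
- functional clauses: 19 pigeons * C(4,2) = 19 * 6 -> 114 clauses of width 2 -> 228 literals
Total literal occurrences = 76 + 1368 + 228 = 1672

1672


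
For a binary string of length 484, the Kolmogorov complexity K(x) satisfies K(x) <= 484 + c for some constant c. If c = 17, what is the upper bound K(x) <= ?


K(x) <= |x| + c = 484 + 17 = 501

501


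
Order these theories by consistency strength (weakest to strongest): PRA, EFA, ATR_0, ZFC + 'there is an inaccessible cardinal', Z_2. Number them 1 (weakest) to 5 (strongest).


Ordering by consistency strength:
1. EFA
2. PRA
3. ATR_0
4. Z_2
5. ZFC + 'there is an inaccessible cardinal'


PRA=2, EFA=1, ATR_0=3, ZFC + 'there is an inaccessible cardinal'=5, Z_2=4


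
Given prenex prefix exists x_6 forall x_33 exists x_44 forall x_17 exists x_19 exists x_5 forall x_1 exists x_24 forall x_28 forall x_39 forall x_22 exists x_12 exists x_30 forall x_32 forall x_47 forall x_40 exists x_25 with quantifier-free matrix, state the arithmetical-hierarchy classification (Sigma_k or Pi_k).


Leading quantifier is exists, so the class is Sigma.
Number of quantifier blocks = alternations + 1 = 10 + 1 = 11.
Classification: Sigma_11

Sigma_11


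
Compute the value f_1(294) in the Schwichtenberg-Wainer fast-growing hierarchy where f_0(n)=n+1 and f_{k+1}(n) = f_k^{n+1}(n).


f_1(294) = f_0^295(294)
f_0 adds 1 each time, applied 295 times.
f_1(294) = 294 + 295 = 589

589


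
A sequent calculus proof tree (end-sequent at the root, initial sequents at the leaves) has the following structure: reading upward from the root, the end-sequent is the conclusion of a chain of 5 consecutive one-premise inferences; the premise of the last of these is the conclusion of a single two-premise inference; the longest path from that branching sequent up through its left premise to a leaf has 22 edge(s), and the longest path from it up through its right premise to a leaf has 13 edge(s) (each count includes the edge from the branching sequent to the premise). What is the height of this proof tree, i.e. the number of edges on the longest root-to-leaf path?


Longest path through the left premise: 22 edges (measured from the branching sequent)
Longest path through the right premise: 13 edges
Height of the subtree rooted at the branching sequent: max(22, 13) = 22
The branching sequent sits 5 edges above the root (the chain of one-premise inferences), so height = 22 + 5 = 27

27


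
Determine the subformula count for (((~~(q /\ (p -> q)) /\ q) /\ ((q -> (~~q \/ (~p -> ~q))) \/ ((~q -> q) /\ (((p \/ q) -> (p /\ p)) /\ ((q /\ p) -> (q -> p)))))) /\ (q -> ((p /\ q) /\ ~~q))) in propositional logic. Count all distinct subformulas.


Formula: (((~~(q /\ (p -> q)) /\ q) /\ ((q -> (~~q \/ (~p -> ~q))) \/ ((~q -> q) /\ (((p \/ q) -> (p /\ p)) /\ ((q /\ p) -> (q -> p)))))) /\ (q -> ((p /\ q) /\ ~~q)))
Subformulas found:
  1. q
  2. p
  3. ~p
  4. ~q
  5. ~~q
  6. (q /\ p)
  7. (p /\ q)
  8. (q -> p)
  9. (p \/ q)
  10. (p /\ p)
  11. (p -> q)
  12. (~q -> q)
  13. (~p -> ~q)
  14. (q /\ (p -> q))
  15. ~(q /\ (p -> q))
  16. ~~(q /\ (p -> q))
  17. ((p /\ q) /\ ~~q)
  18. (~~q \/ (~p -> ~q))
  19. ((p \/ q) -> (p /\ p))
  20. ((q /\ p) -> (q -> p))
  21. (~~(q /\ (p -> q)) /\ q)
  22. (q -> ((p /\ q) /\ ~~q))
  23. (q -> (~~q \/ (~p -> ~q)))
  24. (((p \/ q) -> (p /\ p)) /\ ((q /\ p) -> (q -> p)))
  25. ((~q -> q) /\ (((p \/ q) -> (p /\ p)) /\ ((q /\ p) -> (q -> p))))
  26. ((q -> (~~q \/ (~p -> ~q))) \/ ((~q -> q) /\ (((p \/ q) -> (p /\ p)) /\ ((q /\ p) -> (q -> p)))))
  27. ((~~(q /\ (p -> q)) /\ q) /\ ((q -> (~~q \/ (~p -> ~q))) \/ ((~q -> q) /\ (((p \/ q) -> (p /\ p)) /\ ((q /\ p) -> (q -> p))))))
  28. (((~~(q /\ (p -> q)) /\ q) /\ ((q -> (~~q \/ (~p -> ~q))) \/ ((~q -> q) /\ (((p \/ q) -> (p /\ p)) /\ ((q /\ p) -> (q -> p)))))) /\ (q -> ((p /\ q) /\ ~~q)))
Total distinct subformulas = 28

28


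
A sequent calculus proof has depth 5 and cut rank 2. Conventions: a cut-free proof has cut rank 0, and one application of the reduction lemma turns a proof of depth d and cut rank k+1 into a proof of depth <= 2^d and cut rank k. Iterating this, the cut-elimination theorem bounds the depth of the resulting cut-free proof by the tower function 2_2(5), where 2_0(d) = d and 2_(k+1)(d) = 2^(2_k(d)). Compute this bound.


Each rank reduction sends depth d to at most 2^d; cut rank r needs r reductions.
2_0(5) = 5
2_1(5) = 2^5 = 32
2_2(5) = 2^32 = 4294967296
Cut-free depth bound = 4294967296

4294967296


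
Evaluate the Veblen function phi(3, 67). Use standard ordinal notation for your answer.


phi(3, 67):
phi(3, beta) = eta_beta (the beta-th eta number, fixed point of zeta).
phi(3, 67) = eta_67

eta_67


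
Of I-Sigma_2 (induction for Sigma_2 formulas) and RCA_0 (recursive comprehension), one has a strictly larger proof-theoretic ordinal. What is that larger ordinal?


Proof-theoretic ordinal of I-Sigma_2 (induction for Sigma_2 formulas): omega^(omega^omega)
Proof-theoretic ordinal of RCA_0 (recursive comprehension): omega^omega
Comparing: omega^omega < omega^(omega^omega).
The larger ordinal is omega^(omega^omega) (from I-Sigma_2 (induction for Sigma_2 formulas)).

omega^(omega^omega)


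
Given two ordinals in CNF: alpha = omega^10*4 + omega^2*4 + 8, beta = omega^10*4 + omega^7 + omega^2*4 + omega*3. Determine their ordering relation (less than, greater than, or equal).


Compare term by term from highest exponent:
alpha = omega^10*4 + omega^2*4 + 8
beta = omega^10*4 + omega^7 + omega^2*4 + omega*3
Term 1: alpha has omega^10*4, beta has omega^10*4
Term 2: alpha has omega^2*4, beta has omega^7*1
Term 3: alpha has omega^0*8, beta has omega^2*4
Term 4: alpha has omega^0*0, beta has omega^1*3
Result: alpha < beta

alpha < beta


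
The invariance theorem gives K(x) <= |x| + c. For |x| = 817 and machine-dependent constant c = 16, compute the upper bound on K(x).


K(x) <= |x| + c = 817 + 16 = 833

833


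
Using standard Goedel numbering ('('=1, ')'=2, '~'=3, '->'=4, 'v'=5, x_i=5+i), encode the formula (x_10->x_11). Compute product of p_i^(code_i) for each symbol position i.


Formula: (x_10->x_11)
Symbol codes: [1, 15, 4, 16, 2]
Primes: [2, 3, 5, 7, 11]
p_1^1 = 2^1 = 2
p_2^15 = 3^15 = 14348907
p_3^4 = 5^4 = 625
p_4^16 = 7^16 = 33232930569601
p_5^2 = 11^2 = 121
Product = 72124504799700093636183750

72124504799700093636183750


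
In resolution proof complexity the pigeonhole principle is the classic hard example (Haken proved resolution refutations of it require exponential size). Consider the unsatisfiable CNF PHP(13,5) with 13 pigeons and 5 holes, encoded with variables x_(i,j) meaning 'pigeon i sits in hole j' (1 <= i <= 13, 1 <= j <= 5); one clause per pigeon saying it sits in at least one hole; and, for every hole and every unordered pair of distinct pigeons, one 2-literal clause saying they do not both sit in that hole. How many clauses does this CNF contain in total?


PHP(13,5): 13 pigeons, 5 holes, 13*5 = 65 variables.
- pigeon clauses: one per pigeon -> 13 clauses
- hole clauses: 5 holes * C(13,2) = 5 * 78 -> 390 clauses
Total clauses = 13 + 390 = 403

403


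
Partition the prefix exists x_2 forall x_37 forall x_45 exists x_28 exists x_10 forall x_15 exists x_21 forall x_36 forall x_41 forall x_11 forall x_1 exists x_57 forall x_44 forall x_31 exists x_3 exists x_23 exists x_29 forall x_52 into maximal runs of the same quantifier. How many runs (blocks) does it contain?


Alternations = 9.
Blocks = alternations + 1 = 10

10


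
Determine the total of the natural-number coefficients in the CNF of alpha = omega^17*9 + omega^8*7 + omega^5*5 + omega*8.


CNF: omega^17*9 + omega^8*7 + omega^5*5 + omega*8
Coefficients: 9 + 7 + 5 + 8 = 29

29


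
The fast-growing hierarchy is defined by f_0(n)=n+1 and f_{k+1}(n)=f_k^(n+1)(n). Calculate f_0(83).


f_0(83) = 83 + 1 = 84

84


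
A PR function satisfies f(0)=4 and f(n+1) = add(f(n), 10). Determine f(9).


f(0) = 4
f(1) = add(f(0), 10) = add(4, 10) = 14
f(2) = add(f(1), 10) = add(14, 10) = 24
f(3) = add(f(2), 10) = add(24, 10) = 34
f(4) = add(f(3), 10) = add(34, 10) = 44
f(5) = add(f(4), 10) = add(44, 10) = 54
f(6) = add(f(5), 10) = add(54, 10) = 64
f(7) = add(f(6), 10) = add(64, 10) = 74
f(8) = add(f(7), 10) = add(74, 10) = 84
f(9) = add(f(8), 10) = add(84, 10) = 94


94


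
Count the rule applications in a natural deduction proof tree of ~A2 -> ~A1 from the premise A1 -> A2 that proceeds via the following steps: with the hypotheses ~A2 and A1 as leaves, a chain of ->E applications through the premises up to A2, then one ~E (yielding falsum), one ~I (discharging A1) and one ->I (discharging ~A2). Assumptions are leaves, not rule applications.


From hypothesis A1, 1 ->E steps along the 1 premises yield A2.
~E with hypothesis ~A2 gives falsum (1 node); ~I discharging A1 gives ~A1 (1 node); ->I discharging ~A2 gives the goal (1 node).
Total = 1 + 3 = 4 inference nodes.

4


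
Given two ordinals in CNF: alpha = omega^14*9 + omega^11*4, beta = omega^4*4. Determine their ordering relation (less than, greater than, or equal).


Compare term by term from highest exponent:
alpha = omega^14*9 + omega^11*4
beta = omega^4*4
Term 1: alpha has omega^14*9, beta has omega^4*4
Term 2: alpha has omega^11*4, beta has omega^0*0
Result: alpha > beta

alpha > beta


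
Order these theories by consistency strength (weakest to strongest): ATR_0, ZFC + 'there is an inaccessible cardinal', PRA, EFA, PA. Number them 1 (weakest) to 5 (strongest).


Ordering by consistency strength:
1. EFA
2. PRA
3. PA
4. ATR_0
5. ZFC + 'there is an inaccessible cardinal'


ATR_0=4, ZFC + 'there is an inaccessible cardinal'=5, PRA=2, EFA=1, PA=3


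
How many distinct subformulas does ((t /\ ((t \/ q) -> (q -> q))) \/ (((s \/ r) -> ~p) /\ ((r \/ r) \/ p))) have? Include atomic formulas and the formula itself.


Formula: ((t /\ ((t \/ q) -> (q -> q))) \/ (((s \/ r) -> ~p) /\ ((r \/ r) \/ p)))
Subformulas found:
  1. r
  2. q
  3. s
  4. t
  5. p
  6. ~p
  7. (s \/ r)
  8. (r \/ r)
  9. (q -> q)
  10. (t \/ q)
  11. ((r \/ r) \/ p)
  12. ((s \/ r) -> ~p)
  13. ((t \/ q) -> (q -> q))
  14. (t /\ ((t \/ q) -> (q -> q)))
  15. (((s \/ r) -> ~p) /\ ((r \/ r) \/ p))
  16. ((t /\ ((t \/ q) -> (q -> q))) \/ (((s \/ r) -> ~p) /\ ((r \/ r) \/ p)))
Total distinct subformulas = 16

16


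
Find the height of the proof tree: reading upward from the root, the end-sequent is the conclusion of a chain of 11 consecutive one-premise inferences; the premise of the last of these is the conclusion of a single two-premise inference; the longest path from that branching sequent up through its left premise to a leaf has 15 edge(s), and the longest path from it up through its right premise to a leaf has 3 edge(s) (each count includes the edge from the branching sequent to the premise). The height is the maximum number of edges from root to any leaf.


Longest path through the left premise: 15 edges (measured from the branching sequent)
Longest path through the right premise: 3 edges
Height of the subtree rooted at the branching sequent: max(15, 3) = 15
The branching sequent sits 11 edges above the root (the chain of one-premise inferences), so height = 15 + 11 = 26

26


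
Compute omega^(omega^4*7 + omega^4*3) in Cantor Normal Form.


omega^(omega^4*7 + omega^4*3):
Both terms of the exponent have the same exponent 4, so they merge: omega^4*7 + omega^4*3 = omega^4*(7+3) = omega^4*10.
omega raised to a CNF ordinal is a single CNF term: Result = omega^(omega^4*10)

omega^(omega^4*10)


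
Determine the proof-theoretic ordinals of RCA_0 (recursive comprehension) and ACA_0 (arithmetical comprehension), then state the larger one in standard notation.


Proof-theoretic ordinal of RCA_0 (recursive comprehension): omega^omega
Proof-theoretic ordinal of ACA_0 (arithmetical comprehension): epsilon_0
Comparing: omega^omega < epsilon_0.
The larger ordinal is epsilon_0 (from ACA_0 (arithmetical comprehension)).

epsilon_0


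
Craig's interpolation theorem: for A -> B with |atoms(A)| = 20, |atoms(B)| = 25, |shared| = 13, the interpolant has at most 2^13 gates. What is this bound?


Shared atoms = 13
Craig interpolant size bound = 2^13
= 8192

8192


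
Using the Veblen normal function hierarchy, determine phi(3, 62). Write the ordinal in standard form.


phi(3, 62):
phi(3, beta) = eta_beta (the beta-th eta number, fixed point of zeta).
phi(3, 62) = eta_62

eta_62


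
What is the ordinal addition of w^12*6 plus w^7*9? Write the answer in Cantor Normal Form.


Ordinal addition w^12*6 + w^7*9:
Leading exponent of alpha (12) > leading exponent of beta (7).
Since alpha's term has higher exponent than beta's leading term,
the sum is simply alpha followed by beta.
Result = w^12*6 + w^7*9

w^12*6 + w^7*9


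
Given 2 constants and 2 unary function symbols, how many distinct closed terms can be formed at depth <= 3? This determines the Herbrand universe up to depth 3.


Herbrand terms by depth:
Depth 0: 2 constants
Depth 1: 4 new terms (running total: 6)
Depth 2: 8 new terms (running total: 14)
Depth 3: 16 new terms (running total: 30)
Total distinct ground terms = 30

30


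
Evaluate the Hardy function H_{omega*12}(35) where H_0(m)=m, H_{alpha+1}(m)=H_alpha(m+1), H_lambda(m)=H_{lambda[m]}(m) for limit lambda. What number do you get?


H_{omega*12}(35):
For the Hardy hierarchy, H_{omega*k}(n) = 2^k * n.
2^12 = 4096.
4096 * 35 = 143360

143360


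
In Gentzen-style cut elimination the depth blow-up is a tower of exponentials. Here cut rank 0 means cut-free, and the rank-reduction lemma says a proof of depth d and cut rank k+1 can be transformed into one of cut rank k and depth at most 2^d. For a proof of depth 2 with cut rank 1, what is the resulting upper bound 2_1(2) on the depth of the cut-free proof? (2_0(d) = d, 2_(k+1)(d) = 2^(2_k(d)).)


Each rank reduction sends depth d to at most 2^d; cut rank r needs r reductions.
2_0(2) = 2
2_1(2) = 2^2 = 4
Cut-free depth bound = 4

4


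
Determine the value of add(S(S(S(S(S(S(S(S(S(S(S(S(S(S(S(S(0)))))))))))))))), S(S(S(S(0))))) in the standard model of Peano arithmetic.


add(S^16(0), S^4(0)):
S^16(0) = 16
S^4(0) = 4
16 + 4 = 20

20


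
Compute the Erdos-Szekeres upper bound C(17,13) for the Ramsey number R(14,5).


R(14,5) <= C(14+5-2, 14-1) = C(17, 13)
C(17, 13) = 17! / (13! * 4!)
= 2380

2380


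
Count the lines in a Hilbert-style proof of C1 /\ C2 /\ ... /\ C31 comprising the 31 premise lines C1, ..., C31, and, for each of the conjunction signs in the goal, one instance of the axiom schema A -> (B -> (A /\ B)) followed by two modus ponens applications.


Conjoining 31 premises:
- 31 premise lines
- the goal has 30 conjunction signs; each costs 1 axiom instance + 2 MP = 3 lines: 3 * 30 = 90
Total = 31 + 90 = 121 lines.

121


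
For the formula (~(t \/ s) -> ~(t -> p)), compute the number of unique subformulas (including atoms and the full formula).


Formula: (~(t \/ s) -> ~(t -> p))
Subformulas found:
  1. s
  2. t
  3. p
  4. (t \/ s)
  5. (t -> p)
  6. ~(t -> p)
  7. ~(t \/ s)
  8. (~(t \/ s) -> ~(t -> p))
Total distinct subformulas = 8

8


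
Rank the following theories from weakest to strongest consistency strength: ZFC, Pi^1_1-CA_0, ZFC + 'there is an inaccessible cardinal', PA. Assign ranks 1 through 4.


Ordering by consistency strength:
1. PA
2. Pi^1_1-CA_0
3. ZFC
4. ZFC + 'there is an inaccessible cardinal'


ZFC=3, Pi^1_1-CA_0=2, ZFC + 'there is an inaccessible cardinal'=4, PA=1


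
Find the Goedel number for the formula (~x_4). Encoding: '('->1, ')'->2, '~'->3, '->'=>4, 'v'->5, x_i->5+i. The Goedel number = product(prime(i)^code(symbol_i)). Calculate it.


Formula: (~x_4)
Symbol codes: [1, 3, 9, 2]
Primes: [2, 3, 5, 7]
p_1^1 = 2^1 = 2
p_2^3 = 3^3 = 27
p_3^9 = 5^9 = 1953125
p_4^2 = 7^2 = 49
Product = 5167968750

5167968750


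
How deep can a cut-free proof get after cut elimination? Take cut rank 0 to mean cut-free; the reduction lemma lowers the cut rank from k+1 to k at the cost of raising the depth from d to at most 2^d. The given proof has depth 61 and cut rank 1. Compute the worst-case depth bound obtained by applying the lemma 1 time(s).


Each rank reduction sends depth d to at most 2^d; cut rank r needs r reductions.
2_0(61) = 61
2_1(61) = 2^61 = 2305843009213693952
Cut-free depth bound = 2305843009213693952

2305843009213693952


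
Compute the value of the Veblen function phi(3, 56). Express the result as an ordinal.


phi(3, 56):
phi(3, beta) = eta_beta (the beta-th eta number, fixed point of zeta).
phi(3, 56) = eta_56

eta_56


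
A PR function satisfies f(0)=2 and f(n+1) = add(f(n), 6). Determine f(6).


f(0) = 2
f(1) = add(f(0), 6) = add(2, 6) = 8
f(2) = add(f(1), 6) = add(8, 6) = 14
f(3) = add(f(2), 6) = add(14, 6) = 20
f(4) = add(f(3), 6) = add(20, 6) = 26
f(5) = add(f(4), 6) = add(26, 6) = 32
f(6) = add(f(5), 6) = add(32, 6) = 38


38


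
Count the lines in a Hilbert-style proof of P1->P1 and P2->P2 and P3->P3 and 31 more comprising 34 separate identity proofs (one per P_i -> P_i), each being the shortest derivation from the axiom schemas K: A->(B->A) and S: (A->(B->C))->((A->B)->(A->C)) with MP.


The shortest proof of A->A from K and S in the Hilbert calculus has exactly 5 lines:
(1) K instance A->((A->A)->A), (2) S instance, (3) MP on 1,2, (4) K instance A->(A->A), (5) MP on 3,4.
For 34 independent identities: 34 * 5 = 170 lines total.

170


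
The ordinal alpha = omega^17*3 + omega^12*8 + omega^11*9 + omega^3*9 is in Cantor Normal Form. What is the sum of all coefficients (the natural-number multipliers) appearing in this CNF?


CNF: omega^17*3 + omega^12*8 + omega^11*9 + omega^3*9
Coefficients: 3 + 8 + 9 + 9 = 29

29


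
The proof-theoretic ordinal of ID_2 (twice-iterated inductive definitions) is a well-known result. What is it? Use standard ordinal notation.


The proof-theoretic ordinal of ID_2 (twice-iterated inductive definitions) is a standard result in ordinal analysis.
This ordinal is the supremum of order types of primitive recursive well-orderings
that the theory can prove to be well-ordered.
For ID_2 (twice-iterated inductive definitions), the proof-theoretic ordinal is psi_0(epsilon_{Omega_2+1}).

psi_0(epsilon_{Omega_2+1})


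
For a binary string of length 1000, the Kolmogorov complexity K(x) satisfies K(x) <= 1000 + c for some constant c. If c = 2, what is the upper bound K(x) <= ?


K(x) <= |x| + c = 1000 + 2 = 1002

1002


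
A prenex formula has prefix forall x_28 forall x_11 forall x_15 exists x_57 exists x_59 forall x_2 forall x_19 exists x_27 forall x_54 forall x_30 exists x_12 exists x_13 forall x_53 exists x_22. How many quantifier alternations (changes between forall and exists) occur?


Walk the prefix and count type changes:
  position 1: forall -> forall
  position 2: forall -> forall
  position 3: forall -> exists <-- alternation
  position 4: exists -> exists
  position 5: exists -> forall <-- alternation
  position 6: forall -> forall
  position 7: forall -> exists <-- alternation
  position 8: exists -> forall <-- alternation
  position 9: forall -> forall
  position 10: forall -> exists <-- alternation
  position 11: exists -> exists
  position 12: exists -> forall <-- alternation
  position 13: forall -> exists <-- alternation
Total alternations = 7

7
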